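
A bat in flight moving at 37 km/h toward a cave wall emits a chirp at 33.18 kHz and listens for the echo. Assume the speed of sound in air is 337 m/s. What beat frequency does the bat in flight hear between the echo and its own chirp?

37 km/h = 10.28 m/s.
The cave wall receives the sound from a moving source: f₁ = f₀ · v/(v − v_e) = 33.18 × 337/326.72 ≈ 34.22 kHz.
On the return leg the bat in flight is a moving observer: f₂ = f₁ · (v + v_e)/v = 34.22 × 347.28/337 ≈ 35.27 kHz.
Equivalently f₂ = f₀ · (v + v_e)/(v − v_e).
Beat against the emitted tone (with f₀ = 33180 Hz): |f₂ − f₀| = 2v_e·f₀/(v − v_e) = 2 × 10.28 × 33180/326.72 ≈ 2088 Hz.

2088 Hz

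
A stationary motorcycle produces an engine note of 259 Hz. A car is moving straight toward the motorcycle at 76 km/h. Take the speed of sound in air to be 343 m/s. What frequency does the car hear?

275 Hz

76 km/h = 21.11 m/s.
Moving observer, stationary source: f' = f · (v + v_o)/v.
f' = 259 × (343 + 21.11)/343 = 259 × 364.11/343 ≈ 275 Hz.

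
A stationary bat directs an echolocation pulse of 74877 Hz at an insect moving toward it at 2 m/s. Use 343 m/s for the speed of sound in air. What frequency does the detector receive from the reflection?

75755 Hz

The insect first receives the wave as a moving observer: f₁ = f₀ · (v + u)/v = 74877 × (343 + 2)/343 ≈ 75314 Hz.
The reflection then acts as a moving source: f₂ = f₁ · v/(v − u) ≈ 75755 Hz.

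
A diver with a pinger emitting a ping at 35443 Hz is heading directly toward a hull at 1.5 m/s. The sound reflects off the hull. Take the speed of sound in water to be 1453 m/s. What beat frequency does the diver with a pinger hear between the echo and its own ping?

The hull receives the sound from a moving source: f₁ = f₀ · v/(v − v_e) = 35443 × 1453/1451.5 ≈ 35479.6 Hz.
On the return leg the diver with a pinger is a moving observer: f₂ = f₁ · (v + v_e)/v = 35479.6 × 1454.5/1453 ≈ 35516.3 Hz.
Equivalently f₂ = f₀ · (v + v_e)/(v − v_e).
Beat against the emitted tone: |f₂ − f₀| = 2v_e·f₀/(v − v_e) = 2 × 1.5 × 35443/1451.5 ≈ 73 Hz.

73 Hz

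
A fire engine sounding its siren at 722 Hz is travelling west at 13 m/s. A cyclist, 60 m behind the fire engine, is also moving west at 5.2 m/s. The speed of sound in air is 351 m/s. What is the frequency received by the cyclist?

707 Hz

The cyclist is behind, so the fire engine is moving away from it while the cyclist is moving toward the fire engine.
With source receding and observer approaching, f' = f · (v + v_o)/(v + v_s).
f' = 722 × (351 + 5.2)/(351 + 13) = 722 × 356.2/364 ≈ 707 Hz.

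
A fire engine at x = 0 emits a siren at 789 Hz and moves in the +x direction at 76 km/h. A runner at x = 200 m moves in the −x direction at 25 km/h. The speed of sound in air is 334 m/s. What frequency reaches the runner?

860 Hz

76 km/h = 21.11 m/s; 25 km/h = 6.944 m/s.
The observer lies on the +x side, so the source is heading toward the observer and the observer is heading toward the source.
With source approaching and observer approaching, f' = f · (v + v_o)/(v − v_s).
f' = 789 × (334 + 6.944)/(334 − 21.11) = 789 × 340.94/312.89 ≈ 860 Hz.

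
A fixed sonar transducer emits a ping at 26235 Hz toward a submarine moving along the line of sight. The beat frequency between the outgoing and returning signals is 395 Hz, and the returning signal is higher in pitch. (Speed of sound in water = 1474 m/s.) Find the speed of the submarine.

Double Doppler shift off a moving reflector: f₂ = f₀ · (v + u)/(v − u) (u > 0 toward emitter).
Returning signal is higher, so f₂ = f₀ + Δf = 26235 + 395 = 26630 Hz.
Rearranging, u = v · (f₂ − f₀)/(f₂ + f₀) = 1474 × 395/52865 ≈ 11.0 m/s.
So the submarine is moving at 11.0 m/s toward the emitter.

11.0 m/s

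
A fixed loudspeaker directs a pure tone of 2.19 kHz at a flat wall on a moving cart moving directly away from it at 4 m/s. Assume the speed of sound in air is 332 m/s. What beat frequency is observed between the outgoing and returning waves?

At the flat wall on a moving cart (a moving observer), f₁ = f₀ · (v − u)/v = 2.19 × 328/332 ≈ 2.1636 kHz.
On reflection it acts as a source moving away from the stationary detector: f₂ = f₁ · v/(v + u) = 2.1636 × 332/336 ≈ 2.1379 kHz.
Equivalently f₂ = f₀ · (v − u)/(v + u).
Beat frequency (with f₀ = 2190 Hz): |f₂ − f₀| = 2u·f₀/(v + u) = 2 × 4 × 2190/336 ≈ 52.1 Hz.

52.1 Hz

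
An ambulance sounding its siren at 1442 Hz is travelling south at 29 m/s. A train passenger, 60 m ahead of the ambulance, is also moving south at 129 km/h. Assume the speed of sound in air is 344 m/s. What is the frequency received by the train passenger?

129 km/h = 35.83 m/s.
The train passenger is ahead, so the ambulance is moving toward it while the train passenger is moving away from the ambulance.
General Doppler shift: f' = f · (v − v_o)/(v − v_s).
f' = 1442 × (344 − 35.83)/(344 − 29) = 1442 × 308.17/315 ≈ 1411 Hz.

1411 Hz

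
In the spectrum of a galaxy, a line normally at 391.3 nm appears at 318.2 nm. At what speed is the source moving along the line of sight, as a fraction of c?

0.204

λ'/λ₀ = 0.8132 < 1 (blueshift), so the source is approaching.
λ'/λ₀ = √((1 − β)/(1 + β)) for an approaching source ⇒ β = (1 − r²)/(1 + r²) with r = λ'/λ₀.
β = (1 − 0.6613)/(1 + 0.6613) ≈ 0.204.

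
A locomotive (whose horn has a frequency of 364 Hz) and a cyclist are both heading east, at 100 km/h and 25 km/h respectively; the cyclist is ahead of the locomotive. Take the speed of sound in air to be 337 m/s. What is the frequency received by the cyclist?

100 km/h = 27.78 m/s; 25 km/h = 6.944 m/s.
The cyclist is ahead, so the locomotive is moving toward it while the cyclist is moving away from the locomotive.
Both move, so f' = f · (v − v_o)/(v − v_s).
f' = 364 × (337 − 6.944)/(337 − 27.78) = 364 × 330.06/309.22 ≈ 389 Hz.

389 Hz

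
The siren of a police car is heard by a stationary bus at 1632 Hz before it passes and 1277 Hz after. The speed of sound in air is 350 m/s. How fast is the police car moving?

f₁/f₂ = (v + v_s)/(v − v_s), so v_s = v · (f₁ − f₂)/(f₁ + f₂).
v_s = 350 × (1632 − 1277)/(1632 + 1277) = 350 × 355/2909 ≈ 43 m/s.

43 m/s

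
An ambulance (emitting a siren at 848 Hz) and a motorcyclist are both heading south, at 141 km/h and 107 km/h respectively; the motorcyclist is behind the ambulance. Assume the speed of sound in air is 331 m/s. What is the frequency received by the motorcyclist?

826 Hz

141 km/h = 39.17 m/s; 107 km/h = 29.72 m/s.
The motorcyclist is behind, so the ambulance is moving away from it while the motorcyclist is moving toward the ambulance.
Both move, so f' = f · (v + v_o)/(v + v_s).
f' = 848 × (331 + 29.72)/(331 + 39.17) = 848 × 360.72/370.17 ≈ 826 Hz.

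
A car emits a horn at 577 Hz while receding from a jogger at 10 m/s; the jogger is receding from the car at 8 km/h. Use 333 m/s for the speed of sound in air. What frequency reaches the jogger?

556 Hz

8 km/h = 2.222 m/s.
Both move, so f' = f · (v − v_o)/(v + v_s).
f' = 577 × (333 − 2.222)/(333 + 10) = 577 × 330.78/343 ≈ 556 Hz.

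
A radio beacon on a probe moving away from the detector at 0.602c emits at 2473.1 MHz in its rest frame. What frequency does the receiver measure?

1232.7 MHz

Relativistic Doppler for frequency: f' = f₀ · √((1 − β)/(1 + β)).
f' = 2473.1 × √(0.3980/1.6020) = 2473.1 × 0.49844 ≈ 1232.7 MHz.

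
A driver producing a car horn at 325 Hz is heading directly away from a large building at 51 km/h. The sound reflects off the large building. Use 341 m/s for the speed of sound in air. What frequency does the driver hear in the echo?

51 km/h = 14.17 m/s.
The large building receives the sound from a moving source: f₁ = f₀ · v/(v + v_e) = 325 × 341/355.17 ≈ 312 Hz.
On the return leg the driver is a moving observer: f₂ = f₁ · (v − v_e)/v = 312 × 326.83/341 ≈ 299 Hz.

299 Hz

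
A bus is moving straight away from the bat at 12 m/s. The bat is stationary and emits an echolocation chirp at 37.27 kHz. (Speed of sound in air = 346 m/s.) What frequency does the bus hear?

36.0 kHz

Only the observer moves, away from the source, so f' = f · (v − v_o)/v.
f' = 37.27 × (346 − 12)/346 = 37.27 × 334/346 ≈ 36.0 kHz.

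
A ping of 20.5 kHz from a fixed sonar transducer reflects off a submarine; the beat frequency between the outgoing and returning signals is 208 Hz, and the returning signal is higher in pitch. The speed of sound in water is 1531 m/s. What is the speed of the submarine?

Double Doppler shift off a moving reflector: f₂ = f₀ · (v + u)/(v − u) (u > 0 toward emitter).
Returning signal is higher, so f₂ = f₀ + Δf = 20500 + 208 = 20708 Hz.
Rearranging, u = v · (f₂ − f₀)/(f₂ + f₀) = 1531 × 208/41208 ≈ 7.7 m/s.
So the submarine is moving at 7.7 m/s toward the emitter.

7.7 m/s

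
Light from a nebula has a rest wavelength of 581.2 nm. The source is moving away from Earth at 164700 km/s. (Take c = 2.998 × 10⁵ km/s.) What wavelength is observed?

1077.7 nm

β = v/c = 164700/299800 = 0.5494.
Relativistic Doppler for wavelength: λ' = λ₀ · √((1 + β)/(1 − β)).
λ' = 581.2 × √(1.5494/0.4506) = 581.2 × 1.85424 ≈ 1077.7 nm.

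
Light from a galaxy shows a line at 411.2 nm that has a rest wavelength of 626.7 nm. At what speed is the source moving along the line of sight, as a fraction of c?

0.398c

λ'/λ₀ = 0.6561 < 1 (blueshift), so the source is approaching.
λ'/λ₀ = √((1 − β)/(1 + β)) for an approaching source ⇒ β = (1 − r²)/(1 + r²) with r = λ'/λ₀.
β = (1 − 0.4305)/(1 + 0.4305) ≈ 0.398.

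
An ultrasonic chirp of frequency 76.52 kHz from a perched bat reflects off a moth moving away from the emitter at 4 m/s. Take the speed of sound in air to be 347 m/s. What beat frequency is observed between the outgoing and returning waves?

1744 Hz

At the moth (a moving observer), f₁ = f₀ · (v − u)/v = 76.52 × 343/347 ≈ 75.638 kHz.
The reflection then acts as a moving source: f₂ = f₁ · v/(v + u) ≈ 74.776 kHz.
Equivalently f₂ = f₀ · (v − u)/(v + u).
Beat frequency (with f₀ = 76520 Hz): |f₂ − f₀| = 2u·f₀/(v + u) = 2 × 4 × 76520/351 ≈ 1744 Hz.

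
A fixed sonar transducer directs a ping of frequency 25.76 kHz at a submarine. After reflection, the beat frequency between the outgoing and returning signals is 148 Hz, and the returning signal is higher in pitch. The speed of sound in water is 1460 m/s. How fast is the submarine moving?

4.2 m/s

Double Doppler shift off a moving reflector: f₂ = f₀ · (v + u)/(v − u) (u > 0 toward emitter).
Returning signal is higher, so f₂ = f₀ + Δf = 25760 + 148 = 25908 Hz.
Rearranging, u = v · (f₂ − f₀)/(f₂ + f₀) = 1460 × 148/51668 ≈ 4.2 m/s.
So the submarine is moving at 4.2 m/s toward the emitter.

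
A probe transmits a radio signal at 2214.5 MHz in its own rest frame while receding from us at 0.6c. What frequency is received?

1107.2 MHz

Relativistic Doppler for frequency: f' = f₀ · √((1 − β)/(1 + β)).
f' = 2214.5 × √(0.4000/1.6000) = 2214.5 × 0.50000 ≈ 1107.2 MHz.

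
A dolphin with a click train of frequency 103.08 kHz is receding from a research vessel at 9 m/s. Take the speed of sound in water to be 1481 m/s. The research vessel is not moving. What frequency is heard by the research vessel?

Moving source, stationary observer: f' = f · v/(v + v_s) since the source is receding.
f' = 103.08 × 1481/(1481 + 9) = 103.08 × 1481/1490 ≈ 102.5 kHz.

102.5 kHz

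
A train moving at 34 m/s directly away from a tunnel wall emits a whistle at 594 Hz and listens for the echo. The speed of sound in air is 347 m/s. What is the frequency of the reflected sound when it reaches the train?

488 Hz

The tunnel wall receives the sound from a moving source: f₁ = f₀ · v/(v + v_e) = 594 × 347/381 ≈ 541 Hz.
On the return leg the train is a moving observer: f₂ = f₁ · (v − v_e)/v = 541 × 313/347 ≈ 488 Hz.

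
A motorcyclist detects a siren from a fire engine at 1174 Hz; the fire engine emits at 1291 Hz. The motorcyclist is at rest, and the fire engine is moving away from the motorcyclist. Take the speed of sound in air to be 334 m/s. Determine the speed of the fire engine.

33 m/s

f' = f · v/(v + v_s) ⇒ v_s = v · |1 − f/f'|.
v_s = 334 × |1 − 1291/1174| = 334 × 0.09966 ≈ 33 m/s.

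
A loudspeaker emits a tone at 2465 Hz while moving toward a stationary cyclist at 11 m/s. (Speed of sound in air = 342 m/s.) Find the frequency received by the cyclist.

2547 Hz

Moving source, stationary observer: f' = f · v/(v − v_s) since the source is approaching.
f' = 2465 × 342/(342 − 11) = 2465 × 342/331 ≈ 2547 Hz.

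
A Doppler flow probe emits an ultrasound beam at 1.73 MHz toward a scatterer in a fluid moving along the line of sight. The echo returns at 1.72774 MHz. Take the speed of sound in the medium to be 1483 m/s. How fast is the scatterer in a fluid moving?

Double Doppler shift off a moving reflector: f₂ = f₀ · (v + u)/(v − u) (u > 0 toward emitter).
Rearranging, u = v · (f₂ − f₀)/(f₂ + f₀) = 1483 × -0.00226/3.45774 ≈ -0.97 m/s.
So the scatterer in a fluid is moving at 0.97 m/s away from the emitter.

0.97 m/s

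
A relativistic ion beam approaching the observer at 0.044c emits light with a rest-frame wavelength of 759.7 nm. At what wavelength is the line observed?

Relativistic Doppler for wavelength: λ' = λ₀ · √((1 − β)/(1 + β)).
λ' = 759.7 × √(0.9560/1.0440) = 759.7 × 0.95693 ≈ 727.0 nm.

727.0 nm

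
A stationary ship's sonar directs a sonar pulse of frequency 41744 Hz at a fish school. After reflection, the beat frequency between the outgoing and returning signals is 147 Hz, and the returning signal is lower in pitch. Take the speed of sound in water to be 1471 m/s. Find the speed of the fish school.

Double Doppler shift off a moving reflector: f₂ = f₀ · (v + u)/(v − u) (u > 0 toward emitter).
Returning signal is lower, so f₂ = f₀ − Δf = 41744 − 147 = 41597 Hz.
Rearranging, u = v · (f₂ − f₀)/(f₂ + f₀) = 1471 × -147/83341 ≈ -2.59 m/s.
So the fish school is moving at 2.59 m/s away from the emitter.

2.59 m/s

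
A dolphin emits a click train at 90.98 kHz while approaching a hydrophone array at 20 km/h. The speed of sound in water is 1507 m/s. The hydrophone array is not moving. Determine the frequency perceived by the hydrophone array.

91.3 kHz

20 km/h = 5.556 m/s.
Only the source moves, toward the listener, so f' = f · v/(v − v_s).
f' = 90.98 × 1507/(1507 − 5.556) = 90.98 × 1507/1501 ≈ 91.3 kHz.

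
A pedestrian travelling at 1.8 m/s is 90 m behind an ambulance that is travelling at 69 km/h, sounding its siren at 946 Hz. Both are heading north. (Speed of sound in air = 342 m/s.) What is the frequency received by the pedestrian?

901 Hz

69 km/h = 19.17 m/s.
The pedestrian is behind, so the ambulance is moving away from it while the pedestrian is moving toward the ambulance.
Both move, so f' = f · (v + v_o)/(v + v_s).
f' = 946 × (342 + 1.8)/(342 + 19.17) = 946 × 343.8/361.17 ≈ 901 Hz.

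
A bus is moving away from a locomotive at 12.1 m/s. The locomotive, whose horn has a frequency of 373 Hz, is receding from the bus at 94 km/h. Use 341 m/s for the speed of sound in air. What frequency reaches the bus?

334 Hz

94 km/h = 26.11 m/s.
With source receding and observer receding, f' = f · (v − v_o)/(v + v_s).
f' = 373 × (341 − 12.1)/(341 + 26.11) = 373 × 328.9/367.11 ≈ 334 Hz.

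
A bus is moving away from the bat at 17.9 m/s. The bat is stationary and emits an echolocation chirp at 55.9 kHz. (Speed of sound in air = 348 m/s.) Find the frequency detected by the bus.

53.0 kHz

Moving observer, stationary source: f' = f · (v − v_o)/v.
f' = 55.9 × (348 − 17.9)/348 = 55.9 × 330.1/348 ≈ 53.0 kHz.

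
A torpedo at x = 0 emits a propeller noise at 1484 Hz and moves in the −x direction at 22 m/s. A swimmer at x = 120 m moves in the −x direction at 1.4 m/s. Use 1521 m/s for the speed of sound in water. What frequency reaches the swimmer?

1464 Hz

The observer lies on the +x side, so the source is heading away from the observer and the observer is heading toward the source.
With source receding and observer approaching, f' = f · (v + v_o)/(v + v_s).
f' = 1484 × (1521 + 1.4)/(1521 + 22) = 1484 × 1522.4/1543 ≈ 1464 Hz.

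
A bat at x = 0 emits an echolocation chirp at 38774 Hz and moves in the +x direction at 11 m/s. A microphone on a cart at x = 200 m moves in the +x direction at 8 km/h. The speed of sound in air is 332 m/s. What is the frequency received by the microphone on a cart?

8 km/h = 2.222 m/s.
The observer lies on the +x side, so the source is heading toward the observer and the observer is heading away from the source.
With source approaching and observer receding, f' = f · (v − v_o)/(v − v_s).
f' = 38774 × (332 − 2.222)/(332 − 11) = 38774 × 329.78/321 ≈ 39834 Hz.

39834 Hz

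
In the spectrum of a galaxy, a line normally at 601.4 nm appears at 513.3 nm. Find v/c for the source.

λ'/λ₀ = 0.8535 < 1 (blueshift), so the source is approaching.
λ'/λ₀ = √((1 − β)/(1 + β)) for an approaching source ⇒ β = (1 − r²)/(1 + r²) with r = λ'/λ₀.
β = (1 − 0.7285)/(1 + 0.7285) ≈ 0.157.

0.157c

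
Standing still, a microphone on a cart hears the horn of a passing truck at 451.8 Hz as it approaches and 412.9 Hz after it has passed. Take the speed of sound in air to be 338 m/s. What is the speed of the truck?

15.2 m/s

f₁/f₂ = (v + v_s)/(v − v_s), so v_s = v · (f₁ − f₂)/(f₁ + f₂).
v_s = 338 × (451.8 − 412.9)/(451.8 + 412.9) = 338 × 38.9/864.7 ≈ 15.2 m/s.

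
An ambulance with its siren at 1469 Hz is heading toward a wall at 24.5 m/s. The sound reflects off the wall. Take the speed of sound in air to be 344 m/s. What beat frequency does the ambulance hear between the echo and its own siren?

225 Hz

The wall receives the sound from a moving source: f₁ = f₀ · v/(v − v_e) = 1469 × 344/319.5 ≈ 1582 Hz.
On the return leg the ambulance is a moving observer: f₂ = f₁ · (v + v_e)/v = 1582 × 368.5/344 ≈ 1694 Hz.
Beat against the emitted tone: |f₂ − f₀| = 2v_e·f₀/(v − v_e) = 2 × 24.5 × 1469/319.5 ≈ 225 Hz.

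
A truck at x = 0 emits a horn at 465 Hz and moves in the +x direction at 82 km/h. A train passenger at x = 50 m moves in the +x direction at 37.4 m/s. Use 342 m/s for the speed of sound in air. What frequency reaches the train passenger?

444 Hz

82 km/h = 22.78 m/s.
The observer lies on the +x side, so the source is heading toward the observer and the observer is heading away from the source.
With source approaching and observer receding, f' = f · (v − v_o)/(v − v_s).
f' = 465 × (342 − 37.4)/(342 − 22.78) = 465 × 304.6/319.22 ≈ 444 Hz.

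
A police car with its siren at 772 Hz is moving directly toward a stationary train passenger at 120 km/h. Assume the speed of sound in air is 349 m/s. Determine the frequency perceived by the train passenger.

854 Hz

120 km/h = 33.33 m/s.
Only the source moves, toward the listener, so f' = f · v/(v − v_s).
f' = 772 × 349/(349 − 33.33) = 772 × 349/315.7 ≈ 854 Hz.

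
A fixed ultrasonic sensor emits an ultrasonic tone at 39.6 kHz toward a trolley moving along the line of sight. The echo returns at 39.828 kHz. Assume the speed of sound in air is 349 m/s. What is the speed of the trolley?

Double Doppler shift off a moving reflector: f₂ = f₀ · (v + u)/(v − u) (u > 0 toward emitter).
Rearranging, u = v · (f₂ − f₀)/(f₂ + f₀) = 349 × 0.228/79.428 ≈ 1.00 m/s.
So the trolley is moving at 1.00 m/s toward the emitter.

1.00 m/s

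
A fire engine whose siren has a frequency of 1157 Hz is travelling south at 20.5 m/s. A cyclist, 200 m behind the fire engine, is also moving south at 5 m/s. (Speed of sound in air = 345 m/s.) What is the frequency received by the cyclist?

The cyclist is behind, so the fire engine is moving away from it while the cyclist is moving toward the fire engine.
With source receding and observer approaching, f' = f · (v + v_o)/(v + v_s).
f' = 1157 × (345 + 5)/(345 + 20.5) = 1157 × 350/365.5 ≈ 1108 Hz.

1108 Hz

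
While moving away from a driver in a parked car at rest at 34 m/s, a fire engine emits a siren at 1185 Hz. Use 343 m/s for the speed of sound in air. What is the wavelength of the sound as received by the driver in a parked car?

With the source moving away from a stationary observer, f' = f · v/(v + v_s).
f' = 1185 × 343/(343 + 34) ≈ 1078 Hz.
λ' = v/f' = 343/1078.13 ≈ 31.8 cm.

31.8 cm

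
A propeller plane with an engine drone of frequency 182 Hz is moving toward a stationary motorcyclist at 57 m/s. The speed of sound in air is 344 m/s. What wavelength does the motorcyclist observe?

1.58 m

Moving source, stationary observer: f' = f · v/(v − v_s) since the source is approaching.
f' = 182 × 344/(344 − 57) ≈ 218 Hz.
λ' = v/f' = 344/218.146 ≈ 1.58 m.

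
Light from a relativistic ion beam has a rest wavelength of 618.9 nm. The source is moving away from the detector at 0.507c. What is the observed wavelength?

Relativistic Doppler for wavelength: λ' = λ₀ · √((1 + β)/(1 − β)).
λ' = 618.9 × √(1.5070/0.4930) = 618.9 × 1.74837 ≈ 1082.1 nm.

1082.1 nm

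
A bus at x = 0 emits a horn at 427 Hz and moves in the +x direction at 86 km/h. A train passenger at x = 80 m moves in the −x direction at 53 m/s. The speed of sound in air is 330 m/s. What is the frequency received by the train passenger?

86 km/h = 23.89 m/s.
The observer lies on the +x side, so the source is heading toward the observer and the observer is heading toward the source.
General Doppler shift: f' = f · (v + v_o)/(v − v_s).
f' = 427 × (330 + 53)/(330 − 23.89) = 427 × 383/306.11 ≈ 534 Hz.

534 Hz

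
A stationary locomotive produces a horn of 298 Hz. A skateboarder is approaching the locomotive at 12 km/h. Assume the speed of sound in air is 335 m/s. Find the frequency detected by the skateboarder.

12 km/h = 3.333 m/s.
Only the observer moves, toward the source, so f' = f · (v + v_o)/v.
f' = 298 × (335 + 3.333)/335 = 298 × 338.33/335 ≈ 301 Hz.

301 Hz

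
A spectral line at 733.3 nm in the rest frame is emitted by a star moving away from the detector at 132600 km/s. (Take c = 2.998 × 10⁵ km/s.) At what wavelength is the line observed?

1179.3 nm

β = v/c = 132600/299800 = 0.4423.
Relativistic Doppler for wavelength: λ' = λ₀ · √((1 + β)/(1 − β)).
λ' = 733.3 × √(1.4423/0.5577) = 733.3 × 1.60814 ≈ 1179.3 nm.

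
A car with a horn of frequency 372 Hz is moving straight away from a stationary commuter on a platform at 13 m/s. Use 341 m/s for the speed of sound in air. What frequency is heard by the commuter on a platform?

358 Hz

Moving source, stationary observer: f' = f · v/(v + v_s) since the source is receding.
f' = 372 × 341/(341 + 13) = 372 × 341/354 ≈ 358 Hz.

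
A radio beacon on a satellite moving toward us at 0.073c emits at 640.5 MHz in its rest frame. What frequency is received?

689.1 MHz

Relativistic Doppler for frequency: f' = f₀ · √((1 + β)/(1 − β)).
f' = 640.5 × √(1.0730/0.9270) = 640.5 × 1.07587 ≈ 689.1 MHz.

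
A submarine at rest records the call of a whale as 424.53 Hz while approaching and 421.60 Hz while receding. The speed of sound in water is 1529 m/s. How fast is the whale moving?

5.3 m/s

f₁/f₂ = (v + v_s)/(v − v_s), so v_s = v · (f₁ − f₂)/(f₁ + f₂).
v_s = 1529 × (424.53 − 421.60)/(424.53 + 421.60) = 1529 × 2.93/846.13 ≈ 5.3 m/s.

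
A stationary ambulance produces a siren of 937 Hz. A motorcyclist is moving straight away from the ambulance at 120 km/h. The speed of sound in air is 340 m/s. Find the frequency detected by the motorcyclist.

845 Hz

120 km/h = 33.33 m/s.
Only the observer moves, away from the source, so f' = f · (v − v_o)/v.
f' = 937 × (340 − 33.33)/340 = 937 × 306.67/340 ≈ 845 Hz.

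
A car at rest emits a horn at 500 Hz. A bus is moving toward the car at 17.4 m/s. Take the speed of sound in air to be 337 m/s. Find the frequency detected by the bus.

526 Hz

Only the observer moves, toward the source, so f' = f · (v + v_o)/v.
f' = 500 × (337 + 17.4)/337 = 500 × 354.4/337 ≈ 526 Hz.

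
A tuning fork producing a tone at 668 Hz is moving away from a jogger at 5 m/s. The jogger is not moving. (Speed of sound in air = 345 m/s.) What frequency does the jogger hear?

Moving source, stationary observer: f' = f · v/(v + v_s) since the source is receding.
f' = 668 × 345/(345 + 5) = 668 × 345/350 ≈ 658 Hz.

658 Hz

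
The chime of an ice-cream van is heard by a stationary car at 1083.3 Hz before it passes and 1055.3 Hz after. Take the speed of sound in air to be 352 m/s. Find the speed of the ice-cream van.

4.6 m/s

f₁/f₂ = (v + v_s)/(v − v_s), so v_s = v · (f₁ − f₂)/(f₁ + f₂).
v_s = 352 × (1083.3 − 1055.3)/(1083.3 + 1055.3) = 352 × 28.0/2138.6 ≈ 4.6 m/s.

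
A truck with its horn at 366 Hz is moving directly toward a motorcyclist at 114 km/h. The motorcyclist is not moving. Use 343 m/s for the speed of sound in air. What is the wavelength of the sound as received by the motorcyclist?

114 km/h = 31.67 m/s.
Moving source, stationary observer: f' = f · v/(v − v_s) since the source is approaching.
f' = 366 × 343/(343 − 31.67) ≈ 403 Hz.
λ' = v/f' = 343/403.227 ≈ 85.1 cm.

85.1 cm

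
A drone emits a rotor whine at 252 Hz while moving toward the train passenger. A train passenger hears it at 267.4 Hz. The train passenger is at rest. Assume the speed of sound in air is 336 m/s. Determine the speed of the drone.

19.4 m/s

f' = f · v/(v − v_s) ⇒ v_s = v · |1 − f/f'|.
v_s = 336 × |1 − 252/267.4| = 336 × 0.05759 ≈ 19.4 m/s.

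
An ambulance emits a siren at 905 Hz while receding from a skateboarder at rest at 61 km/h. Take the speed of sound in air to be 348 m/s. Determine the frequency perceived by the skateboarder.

61 km/h = 16.94 m/s.
With the source moving away from a stationary observer, f' = f · v/(v + v_s).
f' = 905 × 348/(348 + 16.94) = 905 × 348/364.9 ≈ 863 Hz.

863 Hz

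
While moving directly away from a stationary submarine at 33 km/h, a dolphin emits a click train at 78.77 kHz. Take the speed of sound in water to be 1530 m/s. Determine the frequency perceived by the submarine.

78.3 kHz

33 km/h = 9.167 m/s.
With the source moving away from a stationary observer, f' = f · v/(v + v_s).
f' = 78.77 × 1530/(1530 + 9.167) = 78.77 × 1530/1539 ≈ 78.3 kHz.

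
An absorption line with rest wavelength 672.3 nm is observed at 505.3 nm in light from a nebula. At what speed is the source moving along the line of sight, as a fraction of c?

λ'/λ₀ = 0.7516 < 1 (blueshift), so the source is approaching.
λ'/λ₀ = √((1 − β)/(1 + β)) for an approaching source ⇒ β = (1 − r²)/(1 + r²) with r = λ'/λ₀.
β = (1 − 0.5649)/(1 + 0.5649) ≈ 0.278.

0.278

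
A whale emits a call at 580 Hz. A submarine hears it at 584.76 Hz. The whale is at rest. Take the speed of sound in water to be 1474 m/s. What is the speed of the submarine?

12.1 m/s

f' > f, so the submarine is approaching.
f' = f · (v + v_o)/v ⇒ v_o = v · |f'/f − 1|.
v_o = 1474 × |584.76/580 − 1| = 1474 × 0.008207 ≈ 12.1 m/s.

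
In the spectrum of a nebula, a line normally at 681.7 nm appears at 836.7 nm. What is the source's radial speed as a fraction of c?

0.202c

λ'/λ₀ = 1.2274 > 1 (redshift), so the source is receding.
λ'/λ₀ = √((1 + β)/(1 − β)) for a receding source ⇒ β = (r² − 1)/(r² + 1) with r = λ'/λ₀.
β = (1.5064 − 1)/(1.5064 + 1) ≈ 0.202.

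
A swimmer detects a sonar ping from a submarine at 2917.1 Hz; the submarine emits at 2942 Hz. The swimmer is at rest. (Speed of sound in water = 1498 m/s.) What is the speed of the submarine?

f' < f, so the submarine is receding.
f' = f · v/(v + v_s) ⇒ v_s = v · |1 − f/f'|.
v_s = 1498 × |1 − 2942/2917.1| = 1498 × 0.008536 ≈ 12.8 m/s.

12.8 m/s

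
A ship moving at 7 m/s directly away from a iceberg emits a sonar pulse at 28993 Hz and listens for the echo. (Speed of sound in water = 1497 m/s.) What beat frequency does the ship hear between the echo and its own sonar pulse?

The iceberg receives the sound from a moving source: f₁ = f₀ · v/(v + v_e) = 28993 × 1497/1504 ≈ 28858 Hz.
On the return leg the ship is a moving observer: f₂ = f₁ · (v − v_e)/v = 28858 × 1490/1497 ≈ 28723 Hz.
Beat against the emitted tone: |f₂ − f₀| = 2v_e·f₀/(v + v_e) = 2 × 7 × 28993/1504 ≈ 270 Hz.

270 Hz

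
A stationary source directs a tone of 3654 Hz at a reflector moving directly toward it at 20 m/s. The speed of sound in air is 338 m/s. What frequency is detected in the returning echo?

At the reflector (a moving observer), f₁ = f₀ · (v + u)/v = 3654 × 358/338 ≈ 3870 Hz.
On reflection it acts as a source moving toward the stationary detector: f₂ = f₁ · v/(v − u) = 3870 × 338/318 ≈ 4114 Hz.
Equivalently f₂ = f₀ · (v + u)/(v − u).

4114 Hz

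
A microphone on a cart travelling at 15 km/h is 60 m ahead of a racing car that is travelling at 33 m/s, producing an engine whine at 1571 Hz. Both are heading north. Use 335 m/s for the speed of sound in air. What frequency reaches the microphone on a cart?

15 km/h = 4.167 m/s.
The microphone on a cart is ahead, so the racing car is moving toward it while the microphone on a cart is moving away from the racing car.
With source approaching and observer receding, f' = f · (v − v_o)/(v − v_s).
f' = 1571 × (335 − 4.167)/(335 − 33) = 1571 × 330.83/302 ≈ 1721 Hz.

1721 Hz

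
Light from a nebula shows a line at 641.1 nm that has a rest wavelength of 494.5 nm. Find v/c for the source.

0.254

λ'/λ₀ = 1.2965 > 1 (redshift), so the source is receding.
λ'/λ₀ = √((1 + β)/(1 − β)) for a receding source ⇒ β = (r² − 1)/(r² + 1) with r = λ'/λ₀.
β = (1.6808 − 1)/(1.6808 + 1) ≈ 0.254.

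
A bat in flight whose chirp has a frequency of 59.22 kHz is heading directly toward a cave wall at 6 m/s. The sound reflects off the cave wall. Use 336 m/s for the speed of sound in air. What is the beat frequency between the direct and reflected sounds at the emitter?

The cave wall receives the sound from a moving source: f₁ = f₀ · v/(v − v_e) = 59.22 × 336/330 ≈ 60.30 kHz.
On the return leg the bat in flight is a moving observer: f₂ = f₁ · (v + v_e)/v = 60.30 × 342/336 ≈ 61.37 kHz.
Beat against the emitted tone (with f₀ = 59220 Hz): |f₂ − f₀| = 2v_e·f₀/(v − v_e) = 2 × 6 × 59220/330 ≈ 2153 Hz.

2153 Hz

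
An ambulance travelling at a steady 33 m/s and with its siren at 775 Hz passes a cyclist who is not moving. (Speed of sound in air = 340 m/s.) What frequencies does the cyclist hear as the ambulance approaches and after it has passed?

858 Hz approaching; 706 Hz receding

Approaching: f₁ = f · v/(v − v_s) = 775 × 340/307 ≈ 858 Hz.
Receding: f₂ = f · v/(v + v_s) = 775 × 340/373 ≈ 706 Hz.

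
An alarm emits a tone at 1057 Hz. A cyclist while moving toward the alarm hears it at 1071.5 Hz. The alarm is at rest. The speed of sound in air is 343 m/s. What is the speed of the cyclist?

4.7 m/s

f' = f · (v + v_o)/v ⇒ v_o = v · |f'/f − 1|.
v_o = 343 × |1071.5/1057 − 1| = 343 × 0.01372 ≈ 4.7 m/s.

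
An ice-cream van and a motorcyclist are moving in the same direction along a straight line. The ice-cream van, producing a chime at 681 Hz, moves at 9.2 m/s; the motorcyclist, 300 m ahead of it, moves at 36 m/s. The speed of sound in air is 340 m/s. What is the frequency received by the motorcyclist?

626 Hz

The motorcyclist is ahead, so the ice-cream van is moving toward it while the motorcyclist is moving away from the ice-cream van.
With source approaching and observer receding, f' = f · (v − v_o)/(v − v_s).
f' = 681 × (340 − 36)/(340 − 9.2) = 681 × 304/330.8 ≈ 626 Hz.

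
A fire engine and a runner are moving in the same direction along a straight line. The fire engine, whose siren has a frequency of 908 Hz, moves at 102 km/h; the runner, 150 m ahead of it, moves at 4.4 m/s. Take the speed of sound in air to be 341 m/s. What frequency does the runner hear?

978 Hz

102 km/h = 28.33 m/s.
The runner is ahead, so the fire engine is moving toward it while the runner is moving away from the fire engine.
With source approaching and observer receding, f' = f · (v − v_o)/(v − v_s).
f' = 908 × (341 − 4.4)/(341 − 28.33) = 908 × 336.6/312.67 ≈ 978 Hz.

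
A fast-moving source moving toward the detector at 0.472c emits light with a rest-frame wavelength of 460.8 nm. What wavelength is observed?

276.0 nm

Relativistic Doppler for wavelength: λ' = λ₀ · √((1 − β)/(1 + β)).
λ' = 460.8 × √(0.5280/1.4720) = 460.8 × 0.59891 ≈ 276.0 nm.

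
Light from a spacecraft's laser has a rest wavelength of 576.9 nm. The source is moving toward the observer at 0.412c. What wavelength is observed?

372.3 nm

Relativistic Doppler for wavelength: λ' = λ₀ · √((1 − β)/(1 + β)).
λ' = 576.9 × √(0.5880/1.4120) = 576.9 × 0.64531 ≈ 372.3 nm.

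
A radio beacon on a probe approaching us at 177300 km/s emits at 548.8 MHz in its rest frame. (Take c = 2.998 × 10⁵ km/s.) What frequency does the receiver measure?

β = v/c = 177300/299800 = 0.5914.
Relativistic Doppler for frequency: f' = f₀ · √((1 + β)/(1 − β)).
f' = 548.8 × √(1.5914/0.4086) = 548.8 × 1.97350 ≈ 1083.1 MHz.

1083.1 MHz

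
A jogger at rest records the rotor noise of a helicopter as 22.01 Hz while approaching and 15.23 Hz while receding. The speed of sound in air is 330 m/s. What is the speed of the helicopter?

f₁/f₂ = (v + v_s)/(v − v_s), so v_s = v · (f₁ − f₂)/(f₁ + f₂).
v_s = 330 × (22.01 − 15.23)/(22.01 + 15.23) = 330 × 6.78/37.24 ≈ 60 m/s.

60 m/s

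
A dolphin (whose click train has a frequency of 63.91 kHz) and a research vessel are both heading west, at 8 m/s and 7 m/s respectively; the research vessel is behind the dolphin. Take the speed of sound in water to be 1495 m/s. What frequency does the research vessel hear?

63.9 kHz

The research vessel is behind, so the dolphin is moving away from it while the research vessel is moving toward the dolphin.
General Doppler shift: f' = f · (v + v_o)/(v + v_s).
f' = 63.91 × (1495 + 7)/(1495 + 8) = 63.91 × 1502/1503 ≈ 63.9 kHz.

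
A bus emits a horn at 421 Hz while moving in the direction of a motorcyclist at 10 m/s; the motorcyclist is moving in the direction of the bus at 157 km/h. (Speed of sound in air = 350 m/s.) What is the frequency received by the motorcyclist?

157 km/h = 43.61 m/s.
General Doppler shift: f' = f · (v + v_o)/(v − v_s).
f' = 421 × (350 + 43.61)/(350 − 10) = 421 × 393.61/340 ≈ 487 Hz.

487 Hz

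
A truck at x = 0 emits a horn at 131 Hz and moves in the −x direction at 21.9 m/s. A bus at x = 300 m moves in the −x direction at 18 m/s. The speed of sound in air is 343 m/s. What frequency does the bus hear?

The observer lies on the +x side, so the source is heading away from the observer and the observer is heading toward the source.
With source receding and observer approaching, f' = f · (v + v_o)/(v + v_s).
f' = 131 × (343 + 18)/(343 + 21.9) = 131 × 361/364.9 ≈ 130 Hz.

130 Hz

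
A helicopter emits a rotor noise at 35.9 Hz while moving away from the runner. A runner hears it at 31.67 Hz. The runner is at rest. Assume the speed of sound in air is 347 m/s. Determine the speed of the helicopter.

46 m/s

f' = f · v/(v + v_s) ⇒ v_s = v · |1 − f/f'|.
v_s = 347 × |1 − 35.9/31.67| = 347 × 0.1336 ≈ 46 m/s.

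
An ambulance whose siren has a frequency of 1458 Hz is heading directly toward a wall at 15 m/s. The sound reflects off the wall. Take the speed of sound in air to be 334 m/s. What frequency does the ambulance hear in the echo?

1595 Hz

The wall receives the sound from a moving source: f₁ = f₀ · v/(v − v_e) = 1458 × 334/319 ≈ 1527 Hz.
On the return leg the ambulance is a moving observer: f₂ = f₁ · (v + v_e)/v = 1527 × 349/334 ≈ 1595 Hz.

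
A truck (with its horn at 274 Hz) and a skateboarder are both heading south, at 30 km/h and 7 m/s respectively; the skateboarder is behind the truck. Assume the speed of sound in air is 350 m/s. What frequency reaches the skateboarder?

30 km/h = 8.333 m/s.
The skateboarder is behind, so the truck is moving away from it while the skateboarder is moving toward the truck.
With source receding and observer approaching, f' = f · (v + v_o)/(v + v_s).
f' = 274 × (350 + 7)/(350 + 8.333) = 274 × 357/358.33 ≈ 273 Hz.

273 Hz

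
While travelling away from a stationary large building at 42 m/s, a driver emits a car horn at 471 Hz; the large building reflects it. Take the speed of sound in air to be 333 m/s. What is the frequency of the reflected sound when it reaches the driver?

365 Hz

The large building receives the sound from a moving source: f₁ = f₀ · v/(v + v_e) = 471 × 333/375 ≈ 418 Hz.
On the return leg the driver is a moving observer: f₂ = f₁ · (v − v_e)/v = 418 × 291/333 ≈ 365 Hz.
Equivalently f₂ = f₀ · (v − v_e)/(v + v_e).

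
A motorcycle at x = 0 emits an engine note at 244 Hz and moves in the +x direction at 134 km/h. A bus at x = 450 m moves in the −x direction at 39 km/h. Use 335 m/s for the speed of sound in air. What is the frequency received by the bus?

283 Hz

134 km/h = 37.22 m/s; 39 km/h = 10.83 m/s.
The observer lies on the +x side, so the source is heading toward the observer and the observer is heading toward the source.
Both move, so f' = f · (v + v_o)/(v − v_s).
f' = 244 × (335 + 10.83)/(335 − 37.22) = 244 × 345.83/297.78 ≈ 283 Hz.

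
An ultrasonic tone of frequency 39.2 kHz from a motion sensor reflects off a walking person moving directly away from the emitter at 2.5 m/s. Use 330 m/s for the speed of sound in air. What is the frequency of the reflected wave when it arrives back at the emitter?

38.6 kHz

The walking person first receives the wave as a moving observer: f₁ = f₀ · (v − u)/v = 39.2 × (330 − 2.5)/330 ≈ 38.9 kHz.
On reflection it acts as a source moving away from the stationary detector: f₂ = f₁ · v/(v + u) = 38.9 × 330/332.5 ≈ 38.6 kHz.
Equivalently f₂ = f₀ · (v − u)/(v + u).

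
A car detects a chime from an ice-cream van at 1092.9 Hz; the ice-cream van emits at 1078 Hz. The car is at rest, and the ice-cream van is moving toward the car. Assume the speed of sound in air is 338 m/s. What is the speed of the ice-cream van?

f' = f · v/(v − v_s) ⇒ v_s = v · |1 − f/f'|.
v_s = 338 × |1 − 1078/1092.9| = 338 × 0.01363 ≈ 4.6 m/s.

4.6 m/s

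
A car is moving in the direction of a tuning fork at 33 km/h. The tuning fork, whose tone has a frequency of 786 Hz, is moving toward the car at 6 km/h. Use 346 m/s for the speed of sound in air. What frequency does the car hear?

6 km/h = 1.667 m/s; 33 km/h = 9.167 m/s.
Both move, so f' = f · (v + v_o)/(v − v_s).
f' = 786 × (346 + 9.167)/(346 − 1.667) = 786 × 355.17/344.33 ≈ 811 Hz.

811 Hz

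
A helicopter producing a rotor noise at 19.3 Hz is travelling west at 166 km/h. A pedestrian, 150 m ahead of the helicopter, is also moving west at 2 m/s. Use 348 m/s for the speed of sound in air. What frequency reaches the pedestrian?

166 km/h = 46.11 m/s.
The pedestrian is ahead, so the helicopter is moving toward it while the pedestrian is moving away from the helicopter.
General Doppler shift: f' = f · (v − v_o)/(v − v_s).
f' = 19.3 × (348 − 2)/(348 − 46.11) = 19.3 × 346/301.89 ≈ 22.1 Hz.

22.1 Hz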